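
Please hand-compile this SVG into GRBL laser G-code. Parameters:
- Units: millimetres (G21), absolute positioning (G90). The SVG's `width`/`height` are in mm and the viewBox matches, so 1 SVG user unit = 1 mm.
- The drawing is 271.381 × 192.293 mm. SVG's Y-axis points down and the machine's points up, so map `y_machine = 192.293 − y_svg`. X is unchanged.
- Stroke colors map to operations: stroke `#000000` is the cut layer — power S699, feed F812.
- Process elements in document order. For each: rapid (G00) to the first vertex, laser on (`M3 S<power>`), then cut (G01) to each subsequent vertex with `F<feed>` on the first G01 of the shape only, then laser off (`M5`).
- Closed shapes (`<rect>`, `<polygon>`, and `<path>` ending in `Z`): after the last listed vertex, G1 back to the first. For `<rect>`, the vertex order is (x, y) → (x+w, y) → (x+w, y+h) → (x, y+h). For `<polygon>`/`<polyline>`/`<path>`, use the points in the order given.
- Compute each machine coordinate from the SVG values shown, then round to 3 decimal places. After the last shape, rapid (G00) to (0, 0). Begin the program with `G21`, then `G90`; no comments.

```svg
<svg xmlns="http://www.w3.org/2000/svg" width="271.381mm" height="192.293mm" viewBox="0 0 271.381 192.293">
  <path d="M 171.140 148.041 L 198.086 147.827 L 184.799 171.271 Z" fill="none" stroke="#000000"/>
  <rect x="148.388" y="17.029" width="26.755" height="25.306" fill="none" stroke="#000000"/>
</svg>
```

G21
G90
G00 X171.140 Y44.252
M3 S699
G01 X198.086 Y44.466 F812
G01 X184.799 Y21.022
G01 X171.140 Y44.252
M5
G00 X148.388 Y175.264
M3 S699
G01 X175.143 Y175.264 F812
G01 X175.143 Y149.958
G01 X148.388 Y149.958
G01 X148.388 Y175.264
M5
G00 X0.000 Y0.000

1 u = 1 mm; y_m = 192.293 − y.

[1] `<path>` regular polygon, #000000→cut S699 F812: (171.140,44.252) → (198.086,44.466) → (184.799,21.022) → (171.140,44.252) (closed)

[2] `<rect>` rectangle, #000000→cut S699 F812: (148.388,175.264) → (175.143,175.264) → (175.143,149.958) → (148.388,149.958) → (148.388,175.264) (closed)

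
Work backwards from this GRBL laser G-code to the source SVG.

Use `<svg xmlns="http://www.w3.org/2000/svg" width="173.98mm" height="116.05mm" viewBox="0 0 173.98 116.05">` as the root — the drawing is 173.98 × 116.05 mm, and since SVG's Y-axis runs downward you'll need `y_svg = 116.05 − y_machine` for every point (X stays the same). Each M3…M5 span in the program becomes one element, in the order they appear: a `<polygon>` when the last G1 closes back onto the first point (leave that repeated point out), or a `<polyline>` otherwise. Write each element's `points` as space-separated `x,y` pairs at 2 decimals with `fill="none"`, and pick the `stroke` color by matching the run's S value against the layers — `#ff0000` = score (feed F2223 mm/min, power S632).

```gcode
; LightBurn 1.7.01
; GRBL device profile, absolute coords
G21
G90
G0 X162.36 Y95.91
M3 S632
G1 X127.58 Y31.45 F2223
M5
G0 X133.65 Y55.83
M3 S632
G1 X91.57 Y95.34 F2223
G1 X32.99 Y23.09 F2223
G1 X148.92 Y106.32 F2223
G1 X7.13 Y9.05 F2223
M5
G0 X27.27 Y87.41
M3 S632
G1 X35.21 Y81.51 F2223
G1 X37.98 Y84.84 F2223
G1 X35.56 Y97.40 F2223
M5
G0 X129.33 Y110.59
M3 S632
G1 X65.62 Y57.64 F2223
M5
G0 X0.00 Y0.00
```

y_svg = 116.05 − y_m. Every run uses S632, so all elements get stroke `#ff0000` (score).

[1] open run; points: 162.36,20.14 127.58,84.60

[2] open run; points: 133.65,60.22 91.57,20.71 32.99,92.96 148.92,9.73 7.13,107.00

[3] open run; points: 27.27,28.64 35.21,34.54 37.98,31.21 35.56,18.65

[4] open run; points: 129.33,5.46 65.62,58.41

<svg xmlns="http://www.w3.org/2000/svg" width="173.98mm" height="116.05mm" viewBox="0 0 173.98 116.05">
  <polyline points="162.36,20.14 127.58,84.60" fill="none" stroke="#ff0000"/>
  <polyline points="133.65,60.22 91.57,20.71 32.99,92.96 148.92,9.73 7.13,107.00" fill="none" stroke="#ff0000"/>
  <polyline points="27.27,28.64 35.21,34.54 37.98,31.21 35.56,18.65" fill="none" stroke="#ff0000"/>
  <polyline points="129.33,5.46 65.62,58.41" fill="none" stroke="#ff0000"/>
</svg>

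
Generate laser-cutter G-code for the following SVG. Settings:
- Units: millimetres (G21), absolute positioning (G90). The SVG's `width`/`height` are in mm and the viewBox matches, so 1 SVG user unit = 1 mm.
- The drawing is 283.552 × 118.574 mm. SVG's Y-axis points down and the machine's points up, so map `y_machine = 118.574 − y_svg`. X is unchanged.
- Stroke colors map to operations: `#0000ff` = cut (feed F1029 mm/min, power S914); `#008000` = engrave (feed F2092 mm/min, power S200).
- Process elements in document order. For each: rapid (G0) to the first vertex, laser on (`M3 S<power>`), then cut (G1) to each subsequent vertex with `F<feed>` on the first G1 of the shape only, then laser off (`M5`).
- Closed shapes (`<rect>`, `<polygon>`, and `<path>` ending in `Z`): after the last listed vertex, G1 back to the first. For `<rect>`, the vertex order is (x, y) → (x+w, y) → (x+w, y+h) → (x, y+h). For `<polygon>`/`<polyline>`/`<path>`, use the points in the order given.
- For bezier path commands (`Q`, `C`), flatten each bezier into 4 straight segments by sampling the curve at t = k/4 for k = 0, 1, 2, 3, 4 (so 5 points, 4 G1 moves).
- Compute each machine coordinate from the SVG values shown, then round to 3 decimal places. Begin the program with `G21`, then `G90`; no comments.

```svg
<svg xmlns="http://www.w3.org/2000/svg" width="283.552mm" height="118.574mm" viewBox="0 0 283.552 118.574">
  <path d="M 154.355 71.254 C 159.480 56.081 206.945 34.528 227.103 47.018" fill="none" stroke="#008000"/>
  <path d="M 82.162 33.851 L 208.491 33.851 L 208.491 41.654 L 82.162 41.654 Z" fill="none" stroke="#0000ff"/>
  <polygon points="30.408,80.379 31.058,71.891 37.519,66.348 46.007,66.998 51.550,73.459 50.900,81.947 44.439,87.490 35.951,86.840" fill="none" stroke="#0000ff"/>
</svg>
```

Since the viewBox matches the mm dimensions, user units are millimetres directly. The only transform is the Y-flip y_m = 118.574 − y_svg.

Shape 1 is a cubic bezier drawn with `<path>`. Its stroke #008000 means engrave at S200, F2092. After flipping Y the toolpath is (154.355,47.320) → (165.049,59.264) → (185.092,69.812) → (207.953,75.172) → (227.103,71.556).

Shape 2 is a rectangle drawn with `<path>`. Its stroke #0000ff means cut at S914, F1029. After flipping Y the toolpath is (82.162,84.723) → (208.491,84.723) → (208.491,76.920) → (82.162,76.920) → (82.162,84.723), returning to the start.

Shape 3 is a regular polygon drawn with `<polygon>`. Its stroke #0000ff means cut at S914, F1029. After flipping Y the toolpath is (30.408,38.195) → (31.058,46.683) → (37.519,52.226) → (46.007,51.576) → (51.550,45.115) → (50.900,36.627) → (44.439,31.084) → (35.951,31.734) → (30.408,38.195), returning to the start.

G21
G90
G0 X154.355 Y47.320
M3 S200
G1 X165.049 Y59.264 F2092
G1 X185.092 Y69.812
G1 X207.953 Y75.172
G1 X227.103 Y71.556
M5
G0 X82.162 Y84.723
M3 S914
G1 X208.491 Y84.723 F1029
G1 X208.491 Y76.920
G1 X82.162 Y76.920
G1 X82.162 Y84.723
M5
G0 X30.408 Y38.195
M3 S914
G1 X31.058 Y46.683 F1029
G1 X37.519 Y52.226
G1 X46.007 Y51.576
G1 X51.550 Y45.115
G1 X50.900 Y36.627
G1 X44.439 Y31.084
G1 X35.951 Y31.734
G1 X30.408 Y38.195
M5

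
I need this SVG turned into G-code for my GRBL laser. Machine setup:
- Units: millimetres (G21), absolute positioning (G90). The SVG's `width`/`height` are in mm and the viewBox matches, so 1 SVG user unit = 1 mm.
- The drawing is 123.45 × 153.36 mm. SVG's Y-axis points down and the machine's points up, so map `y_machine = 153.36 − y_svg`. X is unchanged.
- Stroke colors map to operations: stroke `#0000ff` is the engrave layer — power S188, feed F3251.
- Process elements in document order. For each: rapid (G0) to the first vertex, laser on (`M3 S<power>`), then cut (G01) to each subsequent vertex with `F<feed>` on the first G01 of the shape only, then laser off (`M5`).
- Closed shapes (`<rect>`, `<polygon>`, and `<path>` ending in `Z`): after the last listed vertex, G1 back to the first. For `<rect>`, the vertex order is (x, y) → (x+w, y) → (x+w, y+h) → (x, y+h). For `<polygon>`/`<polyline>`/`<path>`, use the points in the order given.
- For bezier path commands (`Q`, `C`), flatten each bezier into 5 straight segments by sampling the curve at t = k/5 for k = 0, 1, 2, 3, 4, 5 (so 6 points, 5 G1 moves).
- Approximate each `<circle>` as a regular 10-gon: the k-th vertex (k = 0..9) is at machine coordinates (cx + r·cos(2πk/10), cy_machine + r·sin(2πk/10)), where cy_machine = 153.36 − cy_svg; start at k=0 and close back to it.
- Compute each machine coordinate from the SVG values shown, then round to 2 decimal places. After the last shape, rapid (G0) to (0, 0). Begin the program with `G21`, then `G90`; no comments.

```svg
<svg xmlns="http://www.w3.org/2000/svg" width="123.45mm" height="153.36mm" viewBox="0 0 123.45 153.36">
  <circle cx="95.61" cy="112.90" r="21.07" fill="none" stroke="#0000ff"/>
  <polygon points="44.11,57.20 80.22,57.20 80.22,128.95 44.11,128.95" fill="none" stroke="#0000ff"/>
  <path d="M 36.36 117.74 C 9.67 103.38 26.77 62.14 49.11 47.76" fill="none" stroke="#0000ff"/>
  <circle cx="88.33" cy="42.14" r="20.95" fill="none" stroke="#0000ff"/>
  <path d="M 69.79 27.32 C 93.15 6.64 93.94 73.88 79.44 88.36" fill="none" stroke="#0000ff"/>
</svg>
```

G21
G90
G0 X116.68 Y40.46
M3 S188
G01 X112.66 Y52.84 F3251
G01 X102.12 Y60.50
G01 X89.10 Y60.50
G01 X78.56 Y52.84
G01 X74.54 Y40.46
G01 X78.56 Y28.08
G01 X89.10 Y20.42
G01 X102.12 Y20.42
G01 X112.66 Y28.08
G01 X116.68 Y40.46
M5
G0 X44.11 Y96.16
M3 S188
G01 X80.22 Y96.16 F3251
G01 X80.22 Y24.41
G01 X44.11 Y24.41
G01 X44.11 Y96.16
M5
G0 X36.36 Y35.62
M3 S188
G01 X25.29 Y47.03 F3251
G01 X22.88 Y62.32
G01 X27.28 Y78.89
G01 X36.64 Y94.18
G01 X49.11 Y105.60
M5
G0 X109.28 Y111.22
M3 S188
G01 X105.28 Y123.53 F3251
G01 X94.80 Y131.14
G01 X81.86 Y131.14
G01 X71.38 Y123.53
G01 X67.38 Y111.22
G01 X71.38 Y98.91
G01 X81.86 Y91.30
G01 X94.80 Y91.30
G01 X105.28 Y98.91
G01 X109.28 Y111.22
M5
G0 X69.79 Y126.04
M3 S188
G01 X81.16 Y129.02 F3251
G01 X87.45 Y117.66
G01 X89.03 Y98.70
G01 X86.25 Y78.89
G01 X79.44 Y65.00
M5
G0 X0.00 Y0.00

Since the viewBox matches the mm dimensions, user units are millimetres directly. The only transform is the Y-flip y_m = 153.36 − y_svg.

Shape 1 is a circle drawn with `<circle>`. Its stroke #0000ff means engrave at S188, F3251. After flipping Y the toolpath is (116.68,40.46) → (112.66,52.84) → (102.12,60.50) → (89.10,60.50) → (78.56,52.84) → (74.54,40.46) → (78.56,28.08) → (89.10,20.42) → (102.12,20.42) → (112.66,28.08) → (116.68,40.46), returning to the start.

Shape 2 is a rectangle drawn with `<polygon>`. Its stroke #0000ff means engrave at S188, F3251. After flipping Y the toolpath is (44.11,96.16) → (80.22,96.16) → (80.22,24.41) → (44.11,24.41) → (44.11,96.16), returning to the start.

Shape 3 is a cubic bezier drawn with `<path>`. Its stroke #0000ff means engrave at S188, F3251. After flipping Y the toolpath is (36.36,35.62) → (25.29,47.03) → (22.88,62.32) → (27.28,78.89) → (36.64,94.18) → (49.11,105.60).

Shape 4 is a circle drawn with `<circle>`. Its stroke #0000ff means engrave at S188, F3251. After flipping Y the toolpath is (109.28,111.22) → (105.28,123.53) → (94.80,131.14) → (81.86,131.14) → (71.38,123.53) → (67.38,111.22) → (71.38,98.91) → (81.86,91.30) → (94.80,91.30) → (105.28,98.91) → (109.28,111.22), returning to the start.

Shape 5 is a cubic bezier drawn with `<path>`. Its stroke #0000ff means engrave at S188, F3251. After flipping Y the toolpath is (69.79,126.04) → (81.16,129.02) → (87.45,117.66) → (89.03,98.70) → (86.25,78.89) → (79.44,65.00).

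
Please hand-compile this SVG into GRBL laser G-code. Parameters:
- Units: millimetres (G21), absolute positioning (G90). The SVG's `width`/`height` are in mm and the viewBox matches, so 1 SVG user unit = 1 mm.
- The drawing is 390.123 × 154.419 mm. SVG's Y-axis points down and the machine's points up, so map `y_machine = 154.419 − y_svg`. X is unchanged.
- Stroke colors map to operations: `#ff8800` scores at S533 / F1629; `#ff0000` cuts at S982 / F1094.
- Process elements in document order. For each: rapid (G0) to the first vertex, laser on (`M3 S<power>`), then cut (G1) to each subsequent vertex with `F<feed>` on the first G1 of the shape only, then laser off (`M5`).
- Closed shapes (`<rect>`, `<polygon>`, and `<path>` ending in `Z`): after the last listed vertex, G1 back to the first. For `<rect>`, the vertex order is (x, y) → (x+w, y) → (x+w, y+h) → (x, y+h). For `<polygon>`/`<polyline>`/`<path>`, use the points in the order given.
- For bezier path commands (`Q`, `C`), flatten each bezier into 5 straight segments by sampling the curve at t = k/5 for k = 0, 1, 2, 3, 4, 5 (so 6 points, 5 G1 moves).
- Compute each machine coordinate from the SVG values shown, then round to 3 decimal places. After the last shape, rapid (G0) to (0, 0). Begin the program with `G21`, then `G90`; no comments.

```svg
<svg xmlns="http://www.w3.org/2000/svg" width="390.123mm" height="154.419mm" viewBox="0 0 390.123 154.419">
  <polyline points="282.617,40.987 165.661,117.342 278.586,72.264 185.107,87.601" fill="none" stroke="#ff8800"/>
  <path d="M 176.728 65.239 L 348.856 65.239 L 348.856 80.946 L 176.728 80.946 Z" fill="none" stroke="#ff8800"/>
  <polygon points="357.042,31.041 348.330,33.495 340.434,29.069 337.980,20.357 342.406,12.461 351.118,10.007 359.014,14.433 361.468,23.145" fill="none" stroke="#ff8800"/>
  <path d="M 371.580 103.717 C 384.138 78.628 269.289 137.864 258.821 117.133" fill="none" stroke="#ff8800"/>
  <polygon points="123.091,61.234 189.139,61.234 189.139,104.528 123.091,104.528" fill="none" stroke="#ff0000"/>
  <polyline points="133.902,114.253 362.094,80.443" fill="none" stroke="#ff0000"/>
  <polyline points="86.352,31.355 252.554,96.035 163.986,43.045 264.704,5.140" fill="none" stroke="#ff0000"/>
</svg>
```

G21
G90
G0 X282.617 Y113.432
M3 S533
G1 X165.661 Y37.077 F1629
G1 X278.586 Y82.155
G1 X185.107 Y66.818
M5
G0 X176.728 Y89.180
M3 S533
G1 X348.856 Y89.180 F1629
G1 X348.856 Y73.473
G1 X176.728 Y73.473
G1 X176.728 Y89.180
M5
G0 X357.042 Y123.378
M3 S533
G1 X348.330 Y120.924 F1629
G1 X340.434 Y125.350
G1 X337.980 Y134.062
G1 X342.406 Y141.958
G1 X351.118 Y144.412
G1 X359.014 Y139.986
G1 X361.468 Y131.274
G1 X357.042 Y123.378
M5
G0 X371.580 Y50.702
M3 S533
G1 X365.680 Y56.951 F1629
G1 X340.329 Y50.847
G1 X306.651 Y40.278
G1 X275.773 Y33.129
G1 X258.821 Y37.286
M5
G0 X123.091 Y93.185
M3 S982
G1 X189.139 Y93.185 F1094
G1 X189.139 Y49.891
G1 X123.091 Y49.891
G1 X123.091 Y93.185
M5
G0 X133.902 Y40.166
M3 S982
G1 X362.094 Y73.976 F1094
M5
G0 X86.352 Y123.064
M3 S982
G1 X252.554 Y58.384 F1094
G1 X163.986 Y111.374
G1 X264.704 Y149.279
M5
G0 X0.000 Y0.000

Since the viewBox matches the mm dimensions, user units are millimetres directly. The only transform is the Y-flip y_m = 154.419 − y_svg.

Shape 1 is a open polyline drawn with `<polyline>`. Its stroke #ff8800 means score at S533, F1629. After flipping Y the toolpath is (282.617,113.432) → (165.661,37.077) → (278.586,82.155) → (185.107,66.818).

Shape 2 is a rectangle drawn with `<path>`. Its stroke #ff8800 means score at S533, F1629. After flipping Y the toolpath is (176.728,89.180) → (348.856,89.180) → (348.856,73.473) → (176.728,73.473) → (176.728,89.180), returning to the start.

Shape 3 is a regular polygon drawn with `<polygon>`. Its stroke #ff8800 means score at S533, F1629. After flipping Y the toolpath is (357.042,123.378) → (348.330,120.924) → (340.434,125.350) → (337.980,134.062) → (342.406,141.958) → (351.118,144.412) → (359.014,139.986) → (361.468,131.274) → (357.042,123.378), returning to the start.

Shape 4 is a cubic bezier drawn with `<path>`. Its stroke #ff8800 means score at S533, F1629. After flipping Y the toolpath is (371.580,50.702) → (365.680,56.951) → (340.329,50.847) → (306.651,40.278) → (275.773,33.129) → (258.821,37.286).

Shape 5 is a rectangle drawn with `<polygon>`. Its stroke #ff0000 means cut at S982, F1094. After flipping Y the toolpath is (123.091,93.185) → (189.139,93.185) → (189.139,49.891) → (123.091,49.891) → (123.091,93.185), returning to the start.

Shape 6 is a line segment drawn with `<polyline>`. Its stroke #ff0000 means cut at S982, F1094. After flipping Y the toolpath is (133.902,40.166) → (362.094,73.976).

Shape 7 is a open polyline drawn with `<polyline>`. Its stroke #ff0000 means cut at S982, F1094. After flipping Y the toolpath is (86.352,123.064) → (252.554,58.384) → (163.986,111.374) → (264.704,149.279).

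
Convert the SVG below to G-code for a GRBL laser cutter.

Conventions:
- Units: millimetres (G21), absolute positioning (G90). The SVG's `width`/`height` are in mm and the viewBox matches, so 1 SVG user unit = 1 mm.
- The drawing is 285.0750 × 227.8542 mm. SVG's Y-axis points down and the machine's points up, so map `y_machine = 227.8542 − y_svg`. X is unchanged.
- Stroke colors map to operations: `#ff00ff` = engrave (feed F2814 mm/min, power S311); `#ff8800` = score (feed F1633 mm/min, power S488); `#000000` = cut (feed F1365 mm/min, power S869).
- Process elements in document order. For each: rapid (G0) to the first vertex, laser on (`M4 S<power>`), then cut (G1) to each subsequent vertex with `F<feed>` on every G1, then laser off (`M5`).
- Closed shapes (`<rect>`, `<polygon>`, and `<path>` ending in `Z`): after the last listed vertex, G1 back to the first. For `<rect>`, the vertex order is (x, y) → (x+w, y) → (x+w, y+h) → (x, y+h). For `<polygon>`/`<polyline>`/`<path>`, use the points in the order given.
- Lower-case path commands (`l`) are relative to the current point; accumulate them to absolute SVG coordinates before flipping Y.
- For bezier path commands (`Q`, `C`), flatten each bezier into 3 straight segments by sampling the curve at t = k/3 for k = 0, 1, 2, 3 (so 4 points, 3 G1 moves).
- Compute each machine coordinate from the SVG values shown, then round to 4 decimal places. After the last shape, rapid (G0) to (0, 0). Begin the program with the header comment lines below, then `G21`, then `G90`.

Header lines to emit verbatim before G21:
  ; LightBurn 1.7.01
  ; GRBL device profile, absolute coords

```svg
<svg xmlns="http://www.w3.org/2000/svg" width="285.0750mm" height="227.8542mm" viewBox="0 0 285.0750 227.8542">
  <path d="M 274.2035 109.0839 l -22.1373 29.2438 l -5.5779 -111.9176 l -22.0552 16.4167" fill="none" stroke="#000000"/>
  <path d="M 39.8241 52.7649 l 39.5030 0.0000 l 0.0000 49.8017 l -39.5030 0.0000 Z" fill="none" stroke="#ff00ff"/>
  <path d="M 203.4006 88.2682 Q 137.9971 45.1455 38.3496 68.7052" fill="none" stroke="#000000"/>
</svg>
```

viewBox `0 0 285.0750 227.8542` with mm width/height → 1 unit = 1 mm. Flip: y_m = 227.8542 − y_svg.

**Shape 1** — `<path>` open polyline, stroke `#000000` → cut (S869, F1365). Machine vertices: (274.2035,118.7703) → (252.0662,89.5265) → (246.4883,201.4441) → (224.4331,185.0274). Open path.

**Shape 2** — `<path>` rectangle, stroke `#ff00ff` → engrave (S311, F2814). Machine vertices: (39.8241,175.0893) → (79.3271,175.0893) → (79.3271,125.2876) → (39.8241,125.2876) → (39.8241,175.0893). Closed: final G1 returns to the first vertex.

**Shape 3** — `<path>` quadratic bezier, stroke `#000000` → cut (S869, F1365). Control points (SVG): P0=(203.4006,88.2682), P1=(137.9971,45.1455), P2=(38.3496,68.7052); sampled at t=k/3. Machine vertices: (203.4006,139.5860) → (155.9934,160.9253) → (100.9764,167.4463) → (38.3496,159.1490). Open path.

; LightBurn 1.7.01
; GRBL device profile, absolute coords
G21
G90
G0 X274.2035 Y118.7703
M4 S869
G1 X252.0662 Y89.5265 F1365
G1 X246.4883 Y201.4441 F1365
G1 X224.4331 Y185.0274 F1365
M5
G0 X39.8241 Y175.0893
M4 S311
G1 X79.3271 Y175.0893 F2814
G1 X79.3271 Y125.2876 F2814
G1 X39.8241 Y125.2876 F2814
G1 X39.8241 Y175.0893 F2814
M5
G0 X203.4006 Y139.5860
M4 S869
G1 X155.9934 Y160.9253 F1365
G1 X100.9764 Y167.4463 F1365
G1 X38.3496 Y159.1490 F1365
M5
G0 X0.0000 Y0.0000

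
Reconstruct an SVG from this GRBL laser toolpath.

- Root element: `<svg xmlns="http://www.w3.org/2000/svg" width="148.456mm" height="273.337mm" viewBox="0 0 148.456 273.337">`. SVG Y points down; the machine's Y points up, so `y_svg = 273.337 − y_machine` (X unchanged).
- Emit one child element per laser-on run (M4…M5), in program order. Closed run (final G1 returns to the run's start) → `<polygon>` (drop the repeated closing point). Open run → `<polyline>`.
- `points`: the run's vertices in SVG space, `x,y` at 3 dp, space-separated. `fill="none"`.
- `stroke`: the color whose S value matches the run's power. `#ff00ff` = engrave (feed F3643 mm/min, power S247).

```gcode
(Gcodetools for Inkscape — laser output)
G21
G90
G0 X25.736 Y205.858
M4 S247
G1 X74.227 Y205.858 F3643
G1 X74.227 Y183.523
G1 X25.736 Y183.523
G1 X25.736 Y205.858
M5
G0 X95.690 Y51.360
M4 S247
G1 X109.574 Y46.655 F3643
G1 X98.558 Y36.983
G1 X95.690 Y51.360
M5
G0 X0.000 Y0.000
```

<svg xmlns="http://www.w3.org/2000/svg" width="148.456mm" height="273.337mm" viewBox="0 0 148.456 273.337">
  <polygon points="25.736,67.479 74.227,67.479 74.227,89.814 25.736,89.814" fill="none" stroke="#ff00ff"/>
  <polygon points="95.690,221.977 109.574,226.682 98.558,236.354" fill="none" stroke="#ff00ff"/>
</svg>

y_svg = 273.337 − y_m. Every run uses S247, so all elements get stroke `#ff00ff` (engrave).

[1] closed run; points: 25.736,67.479 74.227,67.479 74.227,89.814 25.736,89.814

[2] closed run; points: 95.690,221.977 109.574,226.682 98.558,236.354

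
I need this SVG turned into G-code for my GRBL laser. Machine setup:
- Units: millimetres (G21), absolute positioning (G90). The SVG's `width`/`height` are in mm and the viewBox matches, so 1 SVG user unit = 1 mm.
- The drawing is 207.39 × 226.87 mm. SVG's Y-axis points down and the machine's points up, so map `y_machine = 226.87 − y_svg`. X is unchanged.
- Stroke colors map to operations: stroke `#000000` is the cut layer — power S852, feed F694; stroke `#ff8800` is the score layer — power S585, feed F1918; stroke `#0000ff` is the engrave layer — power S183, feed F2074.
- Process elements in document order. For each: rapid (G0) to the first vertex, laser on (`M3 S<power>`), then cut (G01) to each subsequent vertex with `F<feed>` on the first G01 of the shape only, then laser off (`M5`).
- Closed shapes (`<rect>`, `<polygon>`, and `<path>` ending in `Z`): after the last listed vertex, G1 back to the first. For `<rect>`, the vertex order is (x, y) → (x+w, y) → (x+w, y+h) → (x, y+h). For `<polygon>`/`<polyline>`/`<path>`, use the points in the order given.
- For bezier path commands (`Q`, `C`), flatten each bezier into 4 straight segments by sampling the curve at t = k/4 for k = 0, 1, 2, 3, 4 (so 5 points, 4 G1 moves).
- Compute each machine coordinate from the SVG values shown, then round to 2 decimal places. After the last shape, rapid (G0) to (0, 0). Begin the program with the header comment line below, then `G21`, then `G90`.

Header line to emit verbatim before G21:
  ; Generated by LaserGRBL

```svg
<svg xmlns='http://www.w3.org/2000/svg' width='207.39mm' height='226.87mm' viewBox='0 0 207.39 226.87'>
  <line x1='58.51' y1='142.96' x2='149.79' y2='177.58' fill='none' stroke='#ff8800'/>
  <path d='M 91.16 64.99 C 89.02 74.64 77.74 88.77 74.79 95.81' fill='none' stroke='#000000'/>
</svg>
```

; Generated by LaserGRBL
G21
G90
G0 X58.51 Y83.91
M3 S585
G01 X149.79 Y49.29 F1918
M5
G0 X91.16 Y161.88
M3 S852
G01 X88.11 Y153.98 F694
G01 X83.28 Y145.49
G01 X78.29 Y137.49
G01 X74.79 Y131.06
M5
G0 X0.00 Y0.00

1 u = 1 mm; y_m = 226.87 − y.

[1] `<line>` line segment, #ff8800→score S585 F1918: (58.51,83.91) → (149.79,49.29)

[2] `<path>` cubic bezier, #000000→cut S852 F694: (91.16,161.88) → (88.11,153.98) → (83.28,145.49) → (78.29,137.49) → (74.79,131.06)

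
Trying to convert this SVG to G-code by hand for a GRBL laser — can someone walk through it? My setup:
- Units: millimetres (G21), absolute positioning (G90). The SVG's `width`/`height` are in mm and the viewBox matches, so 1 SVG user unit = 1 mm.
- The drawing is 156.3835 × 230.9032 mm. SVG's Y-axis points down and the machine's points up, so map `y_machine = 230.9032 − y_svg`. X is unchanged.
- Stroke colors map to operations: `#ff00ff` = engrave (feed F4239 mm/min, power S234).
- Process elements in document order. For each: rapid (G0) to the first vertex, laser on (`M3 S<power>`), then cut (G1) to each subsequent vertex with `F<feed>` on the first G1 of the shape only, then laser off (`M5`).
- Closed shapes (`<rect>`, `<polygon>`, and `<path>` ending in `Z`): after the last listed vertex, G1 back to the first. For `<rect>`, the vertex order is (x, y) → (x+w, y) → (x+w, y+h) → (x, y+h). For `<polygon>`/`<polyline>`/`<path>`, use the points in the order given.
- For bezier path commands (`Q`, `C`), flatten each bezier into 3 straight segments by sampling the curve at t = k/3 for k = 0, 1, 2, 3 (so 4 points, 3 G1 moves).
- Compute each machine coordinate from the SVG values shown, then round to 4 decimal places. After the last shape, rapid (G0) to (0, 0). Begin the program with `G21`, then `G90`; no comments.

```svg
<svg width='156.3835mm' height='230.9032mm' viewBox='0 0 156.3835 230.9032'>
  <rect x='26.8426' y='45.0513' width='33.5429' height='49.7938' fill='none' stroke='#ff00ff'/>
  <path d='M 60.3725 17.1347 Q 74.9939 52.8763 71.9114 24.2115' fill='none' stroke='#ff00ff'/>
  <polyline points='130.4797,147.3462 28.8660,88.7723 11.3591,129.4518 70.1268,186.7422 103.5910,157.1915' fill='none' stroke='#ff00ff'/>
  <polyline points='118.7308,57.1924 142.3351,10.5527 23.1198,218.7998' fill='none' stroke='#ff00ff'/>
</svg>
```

1 u = 1 mm; y_m = 230.9032 − y.

[1] `<rect>` rectangle, #ff00ff→engrave S234 F4239: (26.8426,185.8519) → (60.3855,185.8519) → (60.3855,136.0581) → (26.8426,136.0581) → (26.8426,185.8519) (closed)

[2] `<path>` quadratic bezier, #ff00ff→engrave S234 F4239: (60.3725,213.7685) → (68.1530,197.0970) → (71.9993,194.7381) → (71.9114,206.6917)

[3] `<polyline>` open polyline, #ff00ff→engrave S234 F4239: (130.4797,83.5570) → (28.8660,142.1309) → (11.3591,101.4514) → (70.1268,44.1610) → (103.5910,73.7117)

[4] `<polyline>` open polyline, #ff00ff→engrave S234 F4239: (118.7308,173.7108) → (142.3351,220.3505) → (23.1198,12.1034)

G21
G90
G0 X26.8426 Y185.8519
M3 S234
G1 X60.3855 Y185.8519 F4239
G1 X60.3855 Y136.0581
G1 X26.8426 Y136.0581
G1 X26.8426 Y185.8519
M5
G0 X60.3725 Y213.7685
M3 S234
G1 X68.1530 Y197.0970 F4239
G1 X71.9993 Y194.7381
G1 X71.9114 Y206.6917
M5
G0 X130.4797 Y83.5570
M3 S234
G1 X28.8660 Y142.1309 F4239
G1 X11.3591 Y101.4514
G1 X70.1268 Y44.1610
G1 X103.5910 Y73.7117
M5
G0 X118.7308 Y173.7108
M3 S234
G1 X142.3351 Y220.3505 F4239
G1 X23.1198 Y12.1034
M5
G0 X0.0000 Y0.0000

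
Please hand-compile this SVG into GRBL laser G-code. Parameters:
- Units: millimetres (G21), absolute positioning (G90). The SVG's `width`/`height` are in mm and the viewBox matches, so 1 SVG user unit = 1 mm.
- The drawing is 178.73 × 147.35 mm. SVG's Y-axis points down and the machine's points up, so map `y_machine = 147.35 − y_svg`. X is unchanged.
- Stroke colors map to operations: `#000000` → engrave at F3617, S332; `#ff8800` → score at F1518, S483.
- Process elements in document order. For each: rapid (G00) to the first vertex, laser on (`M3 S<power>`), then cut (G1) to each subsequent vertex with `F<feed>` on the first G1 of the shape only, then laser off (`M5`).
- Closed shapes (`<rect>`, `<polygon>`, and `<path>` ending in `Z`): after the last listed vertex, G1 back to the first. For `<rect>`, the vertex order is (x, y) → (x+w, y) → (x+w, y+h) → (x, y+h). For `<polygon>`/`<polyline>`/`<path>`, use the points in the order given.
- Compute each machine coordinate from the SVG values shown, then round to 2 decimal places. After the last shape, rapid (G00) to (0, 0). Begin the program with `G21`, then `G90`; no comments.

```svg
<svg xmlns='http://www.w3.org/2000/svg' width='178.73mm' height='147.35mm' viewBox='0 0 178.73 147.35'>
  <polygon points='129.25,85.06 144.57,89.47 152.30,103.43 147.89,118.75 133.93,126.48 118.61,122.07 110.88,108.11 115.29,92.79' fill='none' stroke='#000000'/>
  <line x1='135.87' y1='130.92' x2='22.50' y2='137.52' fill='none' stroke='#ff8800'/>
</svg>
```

1 u = 1 mm; y_m = 147.35 − y.

[1] `<polygon>` regular polygon, #000000→engrave S332 F3617: (129.25,62.29) → (144.57,57.88) → (152.30,43.92) → (147.89,28.60) → (133.93,20.87) → (118.61,25.28) → (110.88,39.24) → (115.29,54.56) → (129.25,62.29) (closed)

[2] `<line>` line segment, #ff8800→score S483 F1518: (135.87,16.43) → (22.50,9.83)

G21
G90
G00 X129.25 Y62.29
M3 S332
G1 X144.57 Y57.88 F3617
G1 X152.30 Y43.92
G1 X147.89 Y28.60
G1 X133.93 Y20.87
G1 X118.61 Y25.28
G1 X110.88 Y39.24
G1 X115.29 Y54.56
G1 X129.25 Y62.29
M5
G00 X135.87 Y16.43
M3 S483
G1 X22.50 Y9.83 F1518
M5
G00 X0.00 Y0.00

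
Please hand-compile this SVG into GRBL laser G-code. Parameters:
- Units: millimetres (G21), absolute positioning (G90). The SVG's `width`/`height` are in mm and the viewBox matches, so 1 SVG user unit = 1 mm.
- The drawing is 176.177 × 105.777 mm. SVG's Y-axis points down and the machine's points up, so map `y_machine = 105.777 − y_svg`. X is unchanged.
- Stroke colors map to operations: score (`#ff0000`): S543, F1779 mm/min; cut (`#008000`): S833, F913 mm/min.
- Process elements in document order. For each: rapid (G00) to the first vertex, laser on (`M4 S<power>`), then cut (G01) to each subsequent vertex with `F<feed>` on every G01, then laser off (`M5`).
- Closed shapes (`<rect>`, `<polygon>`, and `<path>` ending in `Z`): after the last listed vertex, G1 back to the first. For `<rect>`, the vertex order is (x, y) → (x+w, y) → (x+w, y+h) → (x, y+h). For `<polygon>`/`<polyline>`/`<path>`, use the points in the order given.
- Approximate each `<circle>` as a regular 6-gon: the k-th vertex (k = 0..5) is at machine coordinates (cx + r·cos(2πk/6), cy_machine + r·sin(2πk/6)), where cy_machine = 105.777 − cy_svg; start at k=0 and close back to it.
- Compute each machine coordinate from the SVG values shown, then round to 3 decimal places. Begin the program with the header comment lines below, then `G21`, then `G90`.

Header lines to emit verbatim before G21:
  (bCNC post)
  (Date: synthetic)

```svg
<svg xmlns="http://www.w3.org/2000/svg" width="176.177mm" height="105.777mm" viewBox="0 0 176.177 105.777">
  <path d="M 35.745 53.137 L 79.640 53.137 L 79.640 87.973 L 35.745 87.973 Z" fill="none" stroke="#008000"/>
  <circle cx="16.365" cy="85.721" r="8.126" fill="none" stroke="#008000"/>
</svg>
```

(bCNC post)
(Date: synthetic)
G21
G90
G00 X35.745 Y52.640
M4 S833
G01 X79.640 Y52.640 F913
G01 X79.640 Y17.804 F913
G01 X35.745 Y17.804 F913
G01 X35.745 Y52.640 F913
M5
G00 X24.491 Y20.056
M4 S833
G01 X20.428 Y27.093 F913
G01 X12.302 Y27.093 F913
G01 X8.239 Y20.056 F913
G01 X12.302 Y13.019 F913
G01 X20.428 Y13.019 F913
G01 X24.491 Y20.056 F913
M5

1 u = 1 mm; y_m = 105.777 − y.

[1] `<path>` rectangle, #008000→cut S833 F913: (35.745,52.640) → (79.640,52.640) → (79.640,17.804) → (35.745,17.804) → (35.745,52.640) (closed)

[2] `<circle>` circle, #008000→cut S833 F913: (24.491,20.056) → (20.428,27.093) → (12.302,27.093) → (8.239,20.056) → (12.302,13.019) → (20.428,13.019) → (24.491,20.056) (closed)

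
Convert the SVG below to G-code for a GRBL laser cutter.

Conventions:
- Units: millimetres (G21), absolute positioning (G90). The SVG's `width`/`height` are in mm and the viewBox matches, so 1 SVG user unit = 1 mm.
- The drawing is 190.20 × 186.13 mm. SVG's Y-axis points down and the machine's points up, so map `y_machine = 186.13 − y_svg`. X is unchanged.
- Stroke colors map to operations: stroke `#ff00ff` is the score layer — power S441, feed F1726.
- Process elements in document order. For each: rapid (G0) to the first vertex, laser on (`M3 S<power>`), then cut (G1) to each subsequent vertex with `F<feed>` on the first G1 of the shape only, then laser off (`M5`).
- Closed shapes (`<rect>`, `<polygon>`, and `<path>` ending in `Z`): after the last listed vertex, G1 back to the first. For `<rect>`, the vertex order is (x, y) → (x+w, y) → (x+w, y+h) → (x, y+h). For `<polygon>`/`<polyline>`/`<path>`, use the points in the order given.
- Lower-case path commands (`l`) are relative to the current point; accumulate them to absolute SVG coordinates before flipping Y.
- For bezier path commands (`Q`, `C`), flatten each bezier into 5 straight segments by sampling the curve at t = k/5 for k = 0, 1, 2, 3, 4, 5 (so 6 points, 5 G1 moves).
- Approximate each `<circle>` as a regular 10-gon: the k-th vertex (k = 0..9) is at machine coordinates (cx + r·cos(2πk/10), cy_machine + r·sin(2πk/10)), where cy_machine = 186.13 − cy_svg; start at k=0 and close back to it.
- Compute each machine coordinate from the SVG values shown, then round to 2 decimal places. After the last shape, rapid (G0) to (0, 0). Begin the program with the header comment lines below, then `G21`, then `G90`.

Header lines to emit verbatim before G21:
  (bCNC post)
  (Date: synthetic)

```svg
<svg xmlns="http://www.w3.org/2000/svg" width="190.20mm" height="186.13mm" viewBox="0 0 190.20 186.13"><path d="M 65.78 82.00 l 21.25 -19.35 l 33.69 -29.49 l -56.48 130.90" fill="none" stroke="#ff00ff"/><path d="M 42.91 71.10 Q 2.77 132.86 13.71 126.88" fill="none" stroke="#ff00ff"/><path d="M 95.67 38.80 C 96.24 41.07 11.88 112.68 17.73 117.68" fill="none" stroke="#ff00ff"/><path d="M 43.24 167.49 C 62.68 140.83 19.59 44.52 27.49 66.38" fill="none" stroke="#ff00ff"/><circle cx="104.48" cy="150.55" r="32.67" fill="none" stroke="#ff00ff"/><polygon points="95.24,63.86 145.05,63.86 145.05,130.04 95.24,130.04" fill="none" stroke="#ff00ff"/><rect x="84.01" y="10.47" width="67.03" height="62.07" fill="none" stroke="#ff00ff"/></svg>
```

(bCNC post)
(Date: synthetic)
G21
G90
G0 X65.78 Y104.13
M3 S441
G1 X87.03 Y123.48 F1726
G1 X120.72 Y152.97
G1 X64.24 Y22.07
M5
G0 X42.91 Y115.03
M3 S441
G1 X28.90 Y93.04 F1726
G1 X18.97 Y76.46
G1 X13.13 Y65.30
G1 X11.38 Y59.57
G1 X13.71 Y59.25
M5
G0 X95.67 Y147.33
M3 S441
G1 X87.22 Y138.73 F1726
G1 X66.80 Y120.02
G1 X42.80 Y97.72
G1 X23.64 Y78.36
G1 X17.73 Y68.45
M5
G0 X43.24 Y18.64
M3 S441
G1 X48.31 Y41.49 F1726
G1 X43.82 Y72.04
G1 X35.22 Y101.28
G1 X27.96 Y120.19
G1 X27.49 Y119.75
M5
G0 X137.15 Y35.58
M3 S441
G1 X130.91 Y54.78 F1726
G1 X114.58 Y66.65
G1 X94.38 Y66.65
G1 X78.05 Y54.78
G1 X71.81 Y35.58
G1 X78.05 Y16.38
G1 X94.38 Y4.51
G1 X114.58 Y4.51
G1 X130.91 Y16.38
G1 X137.15 Y35.58
M5
G0 X95.24 Y122.27
M3 S441
G1 X145.05 Y122.27 F1726
G1 X145.05 Y56.09
G1 X95.24 Y56.09
G1 X95.24 Y122.27
M5
G0 X84.01 Y175.66
M3 S441
G1 X151.04 Y175.66 F1726
G1 X151.04 Y113.59
G1 X84.01 Y113.59
G1 X84.01 Y175.66
M5
G0 X0.00 Y0.00

Since the viewBox matches the mm dimensions, user units are millimetres directly. The only transform is the Y-flip y_m = 186.13 − y_svg.

Shape 1 is a open polyline drawn with `<path>`. Its stroke #ff00ff means score at S441, F1726. After flipping Y the toolpath is (65.78,104.13) → (87.03,123.48) → (120.72,152.97) → (64.24,22.07).

Shape 2 is a quadratic bezier drawn with `<path>`. Its stroke #ff00ff means score at S441, F1726. After flipping Y the toolpath is (42.91,115.03) → (28.90,93.04) → (18.97,76.46) → (13.13,65.30) → (11.38,59.57) → (13.71,59.25).

Shape 3 is a cubic bezier drawn with `<path>`. Its stroke #ff00ff means score at S441, F1726. After flipping Y the toolpath is (95.67,147.33) → (87.22,138.73) → (66.80,120.02) → (42.80,97.72) → (23.64,78.36) → (17.73,68.45).

Shape 4 is a cubic bezier drawn with `<path>`. Its stroke #ff00ff means score at S441, F1726. After flipping Y the toolpath is (43.24,18.64) → (48.31,41.49) → (43.82,72.04) → (35.22,101.28) → (27.96,120.19) → (27.49,119.75).

Shape 5 is a circle drawn with `<circle>`. Its stroke #ff00ff means score at S441, F1726. After flipping Y the toolpath is (137.15,35.58) → (130.91,54.78) → (114.58,66.65) → (94.38,66.65) → (78.05,54.78) → (71.81,35.58) → (78.05,16.38) → (94.38,4.51) → (114.58,4.51) → (130.91,16.38) → (137.15,35.58), returning to the start.

Shape 6 is a rectangle drawn with `<polygon>`. Its stroke #ff00ff means score at S441, F1726. After flipping Y the toolpath is (95.24,122.27) → (145.05,122.27) → (145.05,56.09) → (95.24,56.09) → (95.24,122.27), returning to the start.

Shape 7 is a rectangle drawn with `<rect>`. Its stroke #ff00ff means score at S441, F1726. After flipping Y the toolpath is (84.01,175.66) → (151.04,175.66) → (151.04,113.59) → (84.01,113.59) → (84.01,175.66), returning to the start.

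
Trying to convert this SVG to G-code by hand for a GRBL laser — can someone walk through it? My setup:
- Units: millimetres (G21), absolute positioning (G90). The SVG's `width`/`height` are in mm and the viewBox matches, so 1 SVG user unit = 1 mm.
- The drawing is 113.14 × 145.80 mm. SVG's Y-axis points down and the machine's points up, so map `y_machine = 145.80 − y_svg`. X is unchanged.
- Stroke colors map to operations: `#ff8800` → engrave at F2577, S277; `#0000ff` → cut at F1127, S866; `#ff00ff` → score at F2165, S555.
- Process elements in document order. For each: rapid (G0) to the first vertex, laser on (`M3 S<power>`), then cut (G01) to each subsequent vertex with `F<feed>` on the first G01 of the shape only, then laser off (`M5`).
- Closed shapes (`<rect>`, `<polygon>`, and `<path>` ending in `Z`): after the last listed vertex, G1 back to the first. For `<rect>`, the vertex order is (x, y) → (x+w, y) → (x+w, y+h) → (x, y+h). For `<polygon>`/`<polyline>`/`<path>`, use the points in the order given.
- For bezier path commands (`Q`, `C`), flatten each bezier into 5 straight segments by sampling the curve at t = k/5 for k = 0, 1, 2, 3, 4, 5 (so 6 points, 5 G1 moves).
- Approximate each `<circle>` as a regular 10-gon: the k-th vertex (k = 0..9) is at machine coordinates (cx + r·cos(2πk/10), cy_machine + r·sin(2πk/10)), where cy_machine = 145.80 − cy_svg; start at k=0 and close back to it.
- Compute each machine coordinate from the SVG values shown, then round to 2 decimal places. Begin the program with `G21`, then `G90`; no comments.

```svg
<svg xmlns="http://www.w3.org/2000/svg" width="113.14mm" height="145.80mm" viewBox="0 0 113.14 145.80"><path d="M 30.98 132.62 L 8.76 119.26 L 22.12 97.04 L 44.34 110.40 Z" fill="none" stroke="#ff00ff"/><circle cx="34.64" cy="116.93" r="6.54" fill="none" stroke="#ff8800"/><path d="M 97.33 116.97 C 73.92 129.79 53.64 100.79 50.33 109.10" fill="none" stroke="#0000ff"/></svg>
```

G21
G90
G0 X30.98 Y13.18
M3 S555
G01 X8.76 Y26.54 F2165
G01 X22.12 Y48.76
G01 X44.34 Y35.40
G01 X30.98 Y13.18
M5
G0 X41.18 Y28.87
M3 S277
G01 X39.93 Y32.71 F2577
G01 X36.66 Y35.09
G01 X32.62 Y35.09
G01 X29.35 Y32.71
G01 X28.10 Y28.87
G01 X29.35 Y25.03
G01 X32.62 Y22.65
G01 X36.66 Y22.65
G01 X39.93 Y25.03
G01 X41.18 Y28.87
M5
G0 X97.33 Y28.83
M3 S866
G01 X83.77 Y25.52 F1127
G01 X71.63 Y28.46
G01 X61.56 Y33.83
G01 X54.24 Y37.84
G01 X50.33 Y36.70
M5

1 u = 1 mm; y_m = 145.80 − y.

[1] `<path>` regular polygon, #ff00ff→score S555 F2165: (30.98,13.18) → (8.76,26.54) → (22.12,48.76) → (44.34,35.40) → (30.98,13.18) (closed)

[2] `<circle>` circle, #ff8800→engrave S277 F2577: (41.18,28.87) → (39.93,32.71) → (36.66,35.09) → (32.62,35.09) → (29.35,32.71) → (28.10,28.87) → (29.35,25.03) → (32.62,22.65) → (36.66,22.65) → (39.93,25.03) → (41.18,28.87) (closed)

[3] `<path>` cubic bezier, #0000ff→cut S866 F1127: (97.33,28.83) → (83.77,25.52) → (71.63,28.46) → (61.56,33.83) → (54.24,37.84) → (50.33,36.70)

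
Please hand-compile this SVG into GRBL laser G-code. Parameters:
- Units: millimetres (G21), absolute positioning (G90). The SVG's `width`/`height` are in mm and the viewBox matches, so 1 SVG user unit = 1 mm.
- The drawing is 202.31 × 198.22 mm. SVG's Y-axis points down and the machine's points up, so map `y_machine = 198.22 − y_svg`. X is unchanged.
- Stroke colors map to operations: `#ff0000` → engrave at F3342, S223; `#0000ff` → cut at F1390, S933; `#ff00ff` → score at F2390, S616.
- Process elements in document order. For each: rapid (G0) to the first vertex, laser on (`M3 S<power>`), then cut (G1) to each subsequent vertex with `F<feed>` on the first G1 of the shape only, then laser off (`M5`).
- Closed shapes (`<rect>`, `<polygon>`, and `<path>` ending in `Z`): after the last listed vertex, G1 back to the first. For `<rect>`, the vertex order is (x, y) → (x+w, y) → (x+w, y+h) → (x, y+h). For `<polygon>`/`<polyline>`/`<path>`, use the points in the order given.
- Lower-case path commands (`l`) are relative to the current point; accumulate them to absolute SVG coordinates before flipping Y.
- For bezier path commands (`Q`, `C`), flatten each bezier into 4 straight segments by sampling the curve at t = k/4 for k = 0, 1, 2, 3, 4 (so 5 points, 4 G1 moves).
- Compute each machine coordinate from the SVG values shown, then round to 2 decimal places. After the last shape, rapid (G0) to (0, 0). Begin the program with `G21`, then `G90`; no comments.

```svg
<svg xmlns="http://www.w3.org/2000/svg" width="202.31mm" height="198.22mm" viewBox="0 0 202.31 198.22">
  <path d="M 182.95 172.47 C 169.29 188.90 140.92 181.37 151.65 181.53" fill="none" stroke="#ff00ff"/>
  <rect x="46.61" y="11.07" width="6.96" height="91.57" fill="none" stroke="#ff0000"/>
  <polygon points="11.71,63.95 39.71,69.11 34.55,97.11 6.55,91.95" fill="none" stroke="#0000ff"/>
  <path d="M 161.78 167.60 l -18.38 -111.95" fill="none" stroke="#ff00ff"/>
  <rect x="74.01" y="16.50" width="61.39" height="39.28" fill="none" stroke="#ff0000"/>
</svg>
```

viewBox `0 0 202.31 198.22` with mm width/height → 1 unit = 1 mm. Flip: y_m = 198.22 − y_svg.

**Shape 1** — `<path>` cubic bezier, stroke `#ff00ff` → score (S616, F2390). Control points (SVG): P0=(182.95,172.47), P1=(169.29,188.90), P2=(140.92,181.37), P3=(151.65,181.53); sampled at t=k/4. Machine vertices: (182.95,25.75) → (170.79,17.43) → (158.15,15.12) → (150.09,15.86) → (151.65,16.69). Open path.

**Shape 2** — `<rect>` rectangle, stroke `#ff0000` → engrave (S223, F3342). Machine vertices: (46.61,187.15) → (53.57,187.15) → (53.57,95.58) → (46.61,95.58) → (46.61,187.15). Closed: final G1 returns to the first vertex.

**Shape 3** — `<polygon>` regular polygon, stroke `#0000ff` → cut (S933, F1390). Machine vertices: (11.71,134.27) → (39.71,129.11) → (34.55,101.11) → (6.55,106.27) → (11.71,134.27). Closed: final G1 returns to the first vertex.

**Shape 4** — `<path>` line segment, stroke `#ff00ff` → score (S616, F2390). Machine vertices: (161.78,30.62) → (143.40,142.57). Open path.

**Shape 5** — `<rect>` rectangle, stroke `#ff0000` → engrave (S223, F3342). Machine vertices: (74.01,181.72) → (135.40,181.72) → (135.40,142.44) → (74.01,142.44) → (74.01,181.72). Closed: final G1 returns to the first vertex.

G21
G90
G0 X182.95 Y25.75
M3 S616
G1 X170.79 Y17.43 F2390
G1 X158.15 Y15.12
G1 X150.09 Y15.86
G1 X151.65 Y16.69
M5
G0 X46.61 Y187.15
M3 S223
G1 X53.57 Y187.15 F3342
G1 X53.57 Y95.58
G1 X46.61 Y95.58
G1 X46.61 Y187.15
M5
G0 X11.71 Y134.27
M3 S933
G1 X39.71 Y129.11 F1390
G1 X34.55 Y101.11
G1 X6.55 Y106.27
G1 X11.71 Y134.27
M5
G0 X161.78 Y30.62
M3 S616
G1 X143.40 Y142.57 F2390
M5
G0 X74.01 Y181.72
M3 S223
G1 X135.40 Y181.72 F3342
G1 X135.40 Y142.44
G1 X74.01 Y142.44
G1 X74.01 Y181.72
M5
G0 X0.00 Y0.00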